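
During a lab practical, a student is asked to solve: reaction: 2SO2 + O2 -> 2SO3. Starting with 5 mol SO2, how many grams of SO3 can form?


Mole ratio SO3:SO2 = 2:2
n(SO3) = 5 × 2/2 = 5.000 mol
mass = 5.000 × 80.07 = 400.35 g

400.35 g


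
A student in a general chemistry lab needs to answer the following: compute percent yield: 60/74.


% yield = actual/theoretical × 100
= 60/74 × 100
= 81.08%

81.08%


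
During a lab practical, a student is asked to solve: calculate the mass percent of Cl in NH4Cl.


M(NH4Cl) = 1×14.01 + 4×1.008 + 1×35.45 = 53.492 g/mol
Mass of Cl = 1 × 35.45 = 35.45 g/mol
% Cl = 35.45/53.492 × 100 = 66.27%

66.27%


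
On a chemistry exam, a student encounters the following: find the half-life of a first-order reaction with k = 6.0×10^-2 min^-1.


t½ = ln2/k = 0.693147/(6.0×10^-2 min^-1)
= 11.55 min

11.55 min


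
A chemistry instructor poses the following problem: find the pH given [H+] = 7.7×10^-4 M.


pH = -log10([H+]) = -log10(7.7×10^-4)
= 4 - log10(7.7)
= 4 - 0.89
= 3.11

3.11


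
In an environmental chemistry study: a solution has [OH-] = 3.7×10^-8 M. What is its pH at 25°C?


pOH = -log10([OH-]) = -log10(3.7×10^-8)
= 8 - log10(3.7) = 7.43
pH = 14 - pOH = 14 - 7.43 = 6.57

6.57


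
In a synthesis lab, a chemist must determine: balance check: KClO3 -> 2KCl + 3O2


Equation: KClO3 -> 2KCl + 3O2
Check atoms: Cl: 1≠2, K: 1≠2, O: 3≠6
Not balanced

No, not balanced


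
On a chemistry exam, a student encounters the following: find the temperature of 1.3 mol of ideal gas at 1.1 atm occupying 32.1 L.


PV = nRT  (R = 0.08206 L·atm/(mol·K))
T = PV/(nR) = 1.1×32.1/(1.3×0.08206)
= 35.31/0.106678
= 331.00 K

331.00 K


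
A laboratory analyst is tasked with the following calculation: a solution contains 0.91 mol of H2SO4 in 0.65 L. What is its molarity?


M = n/V = 0.91/0.65 = 1.400 mol/L

1.400 M


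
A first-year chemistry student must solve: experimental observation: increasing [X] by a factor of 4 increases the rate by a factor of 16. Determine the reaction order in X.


rate ∝ [X]^n
4^n = 16 → n = 2
Order in X: 2

2


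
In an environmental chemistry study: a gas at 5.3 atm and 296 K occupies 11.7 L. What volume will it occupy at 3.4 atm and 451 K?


P1V1/T1 = P2V2/T2
V2 = P1V1T2/(T1P2)
= 5.3×11.7×451/(296×3.4)
= 27.789 L

27.789 L


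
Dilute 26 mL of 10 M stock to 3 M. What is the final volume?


C1V1 = C2V2
10 × 26 = 3 × V2
V2 = 260/3 = 86.67 mL

86.67 mL


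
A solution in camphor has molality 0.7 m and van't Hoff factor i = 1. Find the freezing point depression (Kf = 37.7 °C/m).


ΔTf = Kf × m × i
= 37.7 × 0.7 × 1
= 26.39 °C

26.39 °C


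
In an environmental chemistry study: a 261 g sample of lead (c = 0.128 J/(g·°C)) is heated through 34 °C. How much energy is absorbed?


q = mcΔT = 261 × 0.128 × 34
= 1135.87 J

1135.87 J


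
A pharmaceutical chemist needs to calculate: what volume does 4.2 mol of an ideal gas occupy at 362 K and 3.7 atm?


PV = nRT  (R = 0.08206 L·atm/(mol·K))
V = nRT/P = 4.2×0.08206×362/3.7
= 33.72 L

33.72 L


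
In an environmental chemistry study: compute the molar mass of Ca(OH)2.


M(Ca(OH)2) = 1×40.08 + 2×16.0 + 2×1.008
= 40.08 + 32.0 + 2.02
= 74.1 g/mol

74.1 g/mol


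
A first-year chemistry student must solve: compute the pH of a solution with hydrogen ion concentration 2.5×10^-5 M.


pH = -log10([H+]) = -log10(2.5×10^-5)
= 5 - log10(2.5)
= 5 - 0.4
= 4.6

4.6


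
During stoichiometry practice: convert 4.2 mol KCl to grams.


M(KCl) = 74.55 g/mol
mass = n × M = 4.2 × 74.55 = 313.11 g

313.11 g


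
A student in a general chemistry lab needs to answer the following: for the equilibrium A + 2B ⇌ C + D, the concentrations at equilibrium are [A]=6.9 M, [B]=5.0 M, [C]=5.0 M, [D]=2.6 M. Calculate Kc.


Kc = [C][D]/([A][B]^2)
= (5.0^1 × 2.6^1)/(6.9^1 × 5.0^2)
= 13/172.5
= 0.07536

0.07536


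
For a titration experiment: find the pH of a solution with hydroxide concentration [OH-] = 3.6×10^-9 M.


pOH = -log10([OH-]) = -log10(3.6×10^-9)
= 9 - log10(3.6) = 8.44
pH = 14 - pOH = 14 - 8.44 = 5.56

5.56


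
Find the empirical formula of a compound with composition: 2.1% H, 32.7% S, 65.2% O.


Assume 100 g sample. Moles of each element:
  H: 2.1/1.008 = 2.083 mol
  S: 32.7/32.07 = 1.02 mol
  O: 65.2/16.0 = 4.075 mol
Divide by smallest (1.02):
  H: 2.083/1.02 = 2.04
  S: 1.02/1.02 = 1.0
  O: 4.075/1.02 = 4.0
Empirical formula: H2SO4

H2SO4


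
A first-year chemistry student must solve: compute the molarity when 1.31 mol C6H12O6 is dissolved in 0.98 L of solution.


M = n/V = 1.31/0.98 = 1.337 mol/L

1.337 M


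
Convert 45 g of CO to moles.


M(CO) = 28.01 g/mol
n = mass/M = 45/28.01 = 1.6066 mol

1.6066 mol


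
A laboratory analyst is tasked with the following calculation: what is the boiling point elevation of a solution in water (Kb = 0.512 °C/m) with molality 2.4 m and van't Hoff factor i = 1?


ΔTb = Kb × m × i
= 0.512 × 2.4 × 1
= 1.2288 °C

1.2288 °C


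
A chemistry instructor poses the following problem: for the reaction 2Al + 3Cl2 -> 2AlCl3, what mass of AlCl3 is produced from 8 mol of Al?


Mole ratio AlCl3:Al = 2:2
n(AlCl3) = 8 × 2/2 = 8.000 mol
mass = 8.000 × 133.33 = 1066.64 g

1066.64 g


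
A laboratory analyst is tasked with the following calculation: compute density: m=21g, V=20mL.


ρ = mass/volume
= 21/20
= 1.05 g/mL

1.05 g/mL


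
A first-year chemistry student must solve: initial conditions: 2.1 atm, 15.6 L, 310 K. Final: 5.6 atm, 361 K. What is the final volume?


P1V1/T1 = P2V2/T2
V2 = P1V1T2/(T1P2)
= 2.1×15.6×361/(310×5.6)
= 6.812 L

6.812 L


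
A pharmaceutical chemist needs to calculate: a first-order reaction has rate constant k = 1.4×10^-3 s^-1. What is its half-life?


t½ = ln2/k = 0.693147/(1.4×10^-3 s^-1)
= 495.1 s

495.1 s


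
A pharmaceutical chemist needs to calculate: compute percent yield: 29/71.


% yield = actual/theoretical × 100
= 29/71 × 100
= 40.85%

40.85%


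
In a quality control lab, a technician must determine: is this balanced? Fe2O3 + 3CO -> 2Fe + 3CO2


Equation: Fe2O3 + 3CO -> 2Fe + 3CO2
Check atoms: C: 3=3, Fe: 2=2, O: 6=6
Balanced

Yes, balanced


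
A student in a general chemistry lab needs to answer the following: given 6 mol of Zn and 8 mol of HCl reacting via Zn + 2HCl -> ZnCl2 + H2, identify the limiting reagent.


Mole ratio available / coefficient:
  Zn: 6/1 = 6.000
  HCl: 8/2 = 4.000
Smaller ratio is limiting.

HCl


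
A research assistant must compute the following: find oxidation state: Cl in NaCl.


halide: -1
Oxidation number: -1

-1


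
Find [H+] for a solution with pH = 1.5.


[H+] = 10^(-pH) = 10^(-1.5)
= 3.16×10^-2 M

3.16×10^-2 M


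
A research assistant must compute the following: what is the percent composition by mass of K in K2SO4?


M(K2SO4) = 2×39.1 + 1×32.07 + 4×16.0 = 174.27 g/mol
Mass of K = 2 × 39.1 = 78.20 g/mol
% K = 78.20/174.27 × 100 = 44.87%

44.87%


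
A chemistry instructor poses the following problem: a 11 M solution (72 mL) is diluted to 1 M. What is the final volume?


C1V1 = C2V2
11 × 72 = 1 × V2
V2 = 792/1 = 792.0 mL

792.0 mL


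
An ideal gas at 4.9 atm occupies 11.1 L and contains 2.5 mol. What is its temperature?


PV = nRT  (R = 0.08206 L·atm/(mol·K))
T = PV/(nR) = 4.9×11.1/(2.5×0.08206)
= 54.39/0.205150
= 265.12 K

265.12 K


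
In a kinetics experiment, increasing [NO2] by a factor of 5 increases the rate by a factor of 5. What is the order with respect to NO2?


rate ∝ [NO2]^n
5^n = 5 → n = 1
Order in NO2: 1

1


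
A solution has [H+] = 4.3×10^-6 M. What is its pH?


pH = -log10([H+]) = -log10(4.3×10^-6)
= 6 - log10(4.3)
= 6 - 0.63
= 5.37

5.37


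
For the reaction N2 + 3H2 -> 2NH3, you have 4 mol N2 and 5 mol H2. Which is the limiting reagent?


Mole ratio available / coefficient:
  N2: 4/1 = 4.000
  H2: 5/3 = 1.667
Smaller ratio is limiting.

H2


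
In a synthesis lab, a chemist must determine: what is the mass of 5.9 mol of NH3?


M(NH3) = 17.03 g/mol
mass = n × M = 5.9 × 17.03 = 100.48 g

100.48 g


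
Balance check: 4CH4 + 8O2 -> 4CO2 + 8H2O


Equation: 4CH4 + 8O2 -> 4CO2 + 8H2O
Check atoms: C: 4=4, H: 16=16, O: 16=16
Balanced

Yes, balanced


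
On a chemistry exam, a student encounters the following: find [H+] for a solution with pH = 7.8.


[H+] = 10^(-pH) = 10^(-7.8)
= 1.58×10^-8 M

1.58×10^-8 M


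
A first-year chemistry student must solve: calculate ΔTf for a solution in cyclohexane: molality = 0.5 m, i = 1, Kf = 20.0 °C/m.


ΔTf = Kf × m × i
= 20.0 × 0.5 × 1
= 10.0 °C

10.0 °C


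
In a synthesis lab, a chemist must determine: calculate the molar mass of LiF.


M(LiF) = 1×6.94 + 1×19.0
= 6.94 + 19.0
= 25.94 g/mol

25.94 g/mol


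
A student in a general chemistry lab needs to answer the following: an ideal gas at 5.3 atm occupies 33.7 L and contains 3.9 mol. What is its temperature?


PV = nRT  (R = 0.08206 L·atm/(mol·K))
T = PV/(nR) = 5.3×33.7/(3.9×0.08206)
= 178.61/0.320034
= 558.10 K

558.10 K


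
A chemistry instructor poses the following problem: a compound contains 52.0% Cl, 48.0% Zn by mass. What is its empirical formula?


Assume 100 g sample. Moles of each element:
  Cl: 52.0/35.45 = 1.467 mol
  Zn: 48.0/65.38 = 0.734 mol
Divide by smallest (0.734):
  Cl: 1.467/0.734 = 2.0
  Zn: 0.734/0.734 = 1.0
Empirical formula: ZnCl2

ZnCl2


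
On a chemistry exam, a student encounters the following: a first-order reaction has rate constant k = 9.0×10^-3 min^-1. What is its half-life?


t½ = ln2/k = 0.693147/(9.0×10^-3 min^-1)
= 77.02 min

77.02 min


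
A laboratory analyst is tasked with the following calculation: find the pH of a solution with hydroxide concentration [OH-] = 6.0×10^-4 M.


pOH = -log10([OH-]) = -log10(6.0×10^-4)
= 4 - log10(6.0) = 3.22
pH = 14 - pOH = 14 - 3.22 = 10.78

10.78


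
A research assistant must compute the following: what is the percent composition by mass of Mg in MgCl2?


M(MgCl2) = 1×24.31 + 2×35.45 = 95.21 g/mol
Mass of Mg = 1 × 24.31 = 24.31 g/mol
% Mg = 24.31/95.21 × 100 = 25.53%

25.53%


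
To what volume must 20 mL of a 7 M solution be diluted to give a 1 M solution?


C1V1 = C2V2
7 × 20 = 1 × V2
V2 = 140/1 = 140.0 mL

140.0 mL


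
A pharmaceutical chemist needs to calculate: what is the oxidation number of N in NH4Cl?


x + 4(+1) + (-1) = 0, so x = -3
Oxidation number: -3

-3


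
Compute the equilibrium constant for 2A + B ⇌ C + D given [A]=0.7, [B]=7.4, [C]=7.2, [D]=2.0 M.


Kc = [C][D]/([A]^2[B])
= (7.2^1 × 2.0^1)/(0.7^2 × 7.4^1)
= 14.4/3.626
= 3.971

3.971


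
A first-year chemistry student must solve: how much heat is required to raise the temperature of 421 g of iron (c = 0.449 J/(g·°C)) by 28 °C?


q = mcΔT = 421 × 0.449 × 28
= 5292.81 J

5292.81 J


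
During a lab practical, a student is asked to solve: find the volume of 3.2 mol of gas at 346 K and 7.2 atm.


PV = nRT  (R = 0.08206 L·atm/(mol·K))
V = nRT/P = 3.2×0.08206×346/7.2
= 12.619 L

12.619 L


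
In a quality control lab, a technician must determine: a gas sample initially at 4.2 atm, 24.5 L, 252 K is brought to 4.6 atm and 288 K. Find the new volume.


P1V1/T1 = P2V2/T2
V2 = P1V1T2/(T1P2)
= 4.2×24.5×288/(252×4.6)
= 25.565 L

25.565 L


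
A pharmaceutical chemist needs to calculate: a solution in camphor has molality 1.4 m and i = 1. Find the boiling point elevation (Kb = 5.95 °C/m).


ΔTb = Kb × m × i
= 5.95 × 1.4 × 1
= 8.33 °C

8.33 °C


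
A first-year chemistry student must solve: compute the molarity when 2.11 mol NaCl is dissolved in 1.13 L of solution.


M = n/V = 2.11/1.13 = 1.867 mol/L

1.867 M


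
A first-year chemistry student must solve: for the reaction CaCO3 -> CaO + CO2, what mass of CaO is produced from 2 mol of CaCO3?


Mole ratio CaO:CaCO3 = 1:1
n(CaO) = 2 × 1/1 = 2.000 mol
mass = 2.000 × 56.08 = 112.16 g

112.16 g


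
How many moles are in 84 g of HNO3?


M(HNO3) = 63.02 g/mol
n = mass/M = 84/63.02 = 1.3329 mol

1.3329 mol


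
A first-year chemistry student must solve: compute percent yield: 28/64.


% yield = actual/theoretical × 100
= 28/64 × 100
= 43.75%

43.75%


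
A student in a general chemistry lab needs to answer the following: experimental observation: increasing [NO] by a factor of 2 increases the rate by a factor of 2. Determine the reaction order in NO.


rate ∝ [NO]^n
2^n = 2 → n = 1
Order in NO: 1

1


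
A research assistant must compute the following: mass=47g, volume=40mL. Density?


ρ = mass/volume
= 47/40
= 1.175 g/mL

1.175 g/mL


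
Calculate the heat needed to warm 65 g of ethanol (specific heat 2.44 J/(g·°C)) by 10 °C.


q = mcΔT = 65 × 2.44 × 10
= 1586.00 J

1586.00 J


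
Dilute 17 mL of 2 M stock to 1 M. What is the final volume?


C1V1 = C2V2
2 × 17 = 1 × V2
V2 = 34/1 = 34.0 mL

34.0 mL


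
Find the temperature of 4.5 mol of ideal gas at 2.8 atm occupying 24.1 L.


PV = nRT  (R = 0.08206 L·atm/(mol·K))
T = PV/(nR) = 2.8×24.1/(4.5×0.08206)
= 67.48/0.369270
= 182.74 K

182.74 K


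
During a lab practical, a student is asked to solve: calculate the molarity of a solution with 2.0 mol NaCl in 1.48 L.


M = n/V = 2.0/1.48 = 1.351 mol/L

1.351 M


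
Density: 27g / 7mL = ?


ρ = mass/volume
= 27/7
= 3.857 g/mL

3.857 g/mL


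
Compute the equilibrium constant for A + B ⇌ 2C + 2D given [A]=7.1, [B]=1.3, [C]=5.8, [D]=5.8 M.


Kc = [C]^2[D]^2/([A][B])
= (5.8^2 × 5.8^2)/(7.1^1 × 1.3^1)
= 1131.6496/9.23
= 122.6

122.6


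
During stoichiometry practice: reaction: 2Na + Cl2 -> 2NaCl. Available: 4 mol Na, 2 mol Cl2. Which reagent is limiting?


Mole ratio available / coefficient:
  Na: 4/2 = 2.000
  Cl2: 2/1 = 2.000
Smaller ratio is limiting.

neither (stoichiometric); Na and Cl2 are fully consumed


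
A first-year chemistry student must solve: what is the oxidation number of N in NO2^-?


x + 2(-2) = -1, so x = +3
Oxidation number: +3

+3


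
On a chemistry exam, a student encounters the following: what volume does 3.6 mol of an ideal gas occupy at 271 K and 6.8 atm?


PV = nRT  (R = 0.08206 L·atm/(mol·K))
V = nRT/P = 3.6×0.08206×271/6.8
= 11.773 L

11.773 L


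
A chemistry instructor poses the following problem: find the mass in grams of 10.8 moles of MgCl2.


M(MgCl2) = 95.21 g/mol
mass = n × M = 10.8 × 95.21 = 1028.27 g

1028.27 g


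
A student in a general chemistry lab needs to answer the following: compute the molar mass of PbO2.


M(PbO2) = 1×207.2 + 2×16.0
= 207.2 + 32.0
= 239.2 g/mol

239.2 g/mol


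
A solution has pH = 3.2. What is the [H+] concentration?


[H+] = 10^(-pH) = 10^(-3.2)
= 6.31×10^-4 M

6.31×10^-4 M


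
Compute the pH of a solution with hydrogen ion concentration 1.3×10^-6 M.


pH = -log10([H+]) = -log10(1.3×10^-6)
= 6 - log10(1.3)
= 6 - 0.11
= 5.89

5.89


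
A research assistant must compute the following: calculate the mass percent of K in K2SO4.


M(K2SO4) = 2×39.1 + 1×32.07 + 4×16.0 = 174.27 g/mol
Mass of K = 2 × 39.1 = 78.20 g/mol
% K = 78.20/174.27 × 100 = 44.87%

44.87%


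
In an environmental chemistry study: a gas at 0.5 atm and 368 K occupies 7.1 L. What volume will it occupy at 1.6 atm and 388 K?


P1V1/T1 = P2V2/T2
V2 = P1V1T2/(T1P2)
= 0.5×7.1×388/(368×1.6)
= 2.339 L

2.339 L


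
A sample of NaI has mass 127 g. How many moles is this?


M(NaI) = 149.89 g/mol
n = mass/M = 127/149.89 = 0.8473 mol

0.8473 mol


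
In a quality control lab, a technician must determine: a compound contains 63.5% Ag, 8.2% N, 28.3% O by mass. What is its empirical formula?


Assume 100 g sample. Moles of each element:
  Ag: 63.5/107.87 = 0.589 mol
  N: 8.2/14.01 = 0.585 mol
  O: 28.3/16.0 = 1.769 mol
Divide by smallest (0.585):
  Ag: 0.589/0.585 = 1.01
  N: 0.585/0.585 = 1.0
  O: 1.769/0.585 = 3.02
Empirical formula: AgNO3

AgNO3


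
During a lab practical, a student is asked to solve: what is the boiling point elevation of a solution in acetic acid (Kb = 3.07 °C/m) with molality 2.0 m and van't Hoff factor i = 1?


ΔTb = Kb × m × i
= 3.07 × 2.0 × 1
= 6.14 °C

6.14 °C


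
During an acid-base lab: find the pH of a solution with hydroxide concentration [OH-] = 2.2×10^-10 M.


pOH = -log10([OH-]) = -log10(2.2×10^-10)
= 10 - log10(2.2) = 9.66
pH = 14 - pOH = 14 - 9.66 = 4.34

4.34


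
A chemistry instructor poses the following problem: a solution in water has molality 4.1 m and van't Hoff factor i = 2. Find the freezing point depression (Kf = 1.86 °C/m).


ΔTf = Kf × m × i
= 1.86 × 4.1 × 2
= 15.252 °C

15.252 °C


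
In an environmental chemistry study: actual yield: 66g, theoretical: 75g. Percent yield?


% yield = actual/theoretical × 100
= 66/75 × 100
= 88.0%

88.0%


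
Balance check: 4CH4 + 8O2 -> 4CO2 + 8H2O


Equation: 4CH4 + 8O2 -> 4CO2 + 8H2O
Check atoms: C: 4=4, H: 16=16, O: 16=16
Balanced

Yes, balanced


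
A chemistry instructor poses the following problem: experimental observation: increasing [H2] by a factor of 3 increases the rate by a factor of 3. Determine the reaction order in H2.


rate ∝ [H2]^n
3^n = 3 → n = 1
Order in H2: 1

1


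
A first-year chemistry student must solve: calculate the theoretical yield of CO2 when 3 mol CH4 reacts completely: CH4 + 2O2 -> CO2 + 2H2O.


Mole ratio CO2:CH4 = 1:1
n(CO2) = 3 × 1/1 = 3.000 mol
mass = 3.000 × 44.01 = 132.03 g

132.03 g


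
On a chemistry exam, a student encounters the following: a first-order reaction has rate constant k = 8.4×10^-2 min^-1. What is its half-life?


t½ = ln2/k = 0.693147/(8.4×10^-2 min^-1)
= 8.252 min

8.252 min


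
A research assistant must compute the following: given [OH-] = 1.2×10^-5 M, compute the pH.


pOH = -log10([OH-]) = -log10(1.2×10^-5)
= 5 - log10(1.2) = 4.92
pH = 14 - pOH = 14 - 4.92 = 9.08

9.08


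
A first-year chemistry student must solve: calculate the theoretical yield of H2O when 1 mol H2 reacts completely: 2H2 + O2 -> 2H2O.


Mole ratio H2O:H2 = 2:2
n(H2O) = 1 × 2/2 = 1.000 mol
mass = 1.000 × 18.02 = 18.02 g

18.02 g


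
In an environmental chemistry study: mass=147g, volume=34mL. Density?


ρ = mass/volume
= 147/34
= 4.324 g/mL

4.324 g/mL


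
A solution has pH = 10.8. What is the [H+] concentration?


[H+] = 10^(-pH) = 10^(-10.8)
= 1.58×10^-11 M

1.58×10^-11 M


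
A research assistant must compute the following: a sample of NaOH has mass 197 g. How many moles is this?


M(NaOH) = 40.0 g/mol
n = mass/M = 197/40.0 = 4.925 mol

4.925 mol


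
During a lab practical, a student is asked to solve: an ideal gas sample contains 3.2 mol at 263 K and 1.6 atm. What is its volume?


PV = nRT  (R = 0.08206 L·atm/(mol·K))
V = nRT/P = 3.2×0.08206×263/1.6
= 43.164 L

43.164 L


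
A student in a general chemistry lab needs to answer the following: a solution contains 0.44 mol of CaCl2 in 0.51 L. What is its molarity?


M = n/V = 0.44/0.51 = 0.863 mol/L

0.863 M


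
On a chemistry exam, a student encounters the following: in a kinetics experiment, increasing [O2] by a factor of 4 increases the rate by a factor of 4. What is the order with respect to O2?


rate ∝ [O2]^n
4^n = 4 → n = 1
Order in O2: 1

1


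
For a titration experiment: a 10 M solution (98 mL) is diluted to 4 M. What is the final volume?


C1V1 = C2V2
10 × 98 = 4 × V2
V2 = 980/4 = 245.0 mL

245.0 mL


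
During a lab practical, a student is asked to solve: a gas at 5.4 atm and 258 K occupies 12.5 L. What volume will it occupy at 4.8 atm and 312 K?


P1V1/T1 = P2V2/T2
V2 = P1V1T2/(T1P2)
= 5.4×12.5×312/(258×4.8)
= 17.006 L

17.006 L


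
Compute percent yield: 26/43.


% yield = actual/theoretical × 100
= 26/43 × 100
= 60.47%

60.47%


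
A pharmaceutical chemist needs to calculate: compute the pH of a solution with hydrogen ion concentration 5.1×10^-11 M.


pH = -log10([H+]) = -log10(5.1×10^-11)
= 11 - log10(5.1)
= 11 - 0.71
= 10.29

10.29


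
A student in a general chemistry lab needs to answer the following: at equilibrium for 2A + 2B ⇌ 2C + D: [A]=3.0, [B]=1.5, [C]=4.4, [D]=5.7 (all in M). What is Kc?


Kc = [C]^2[D]/([A]^2[B]^2)
= (4.4^2 × 5.7^1)/(3.0^2 × 1.5^2)
= 110.352/20.25
= 5.449

5.449


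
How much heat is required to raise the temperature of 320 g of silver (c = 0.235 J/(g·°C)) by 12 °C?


q = mcΔT = 320 × 0.235 × 12
= 902.40 J

902.40 J


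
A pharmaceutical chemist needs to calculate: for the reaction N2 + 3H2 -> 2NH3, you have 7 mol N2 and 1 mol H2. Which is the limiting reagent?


Mole ratio available / coefficient:
  N2: 7/1 = 7.000
  H2: 1/3 = 0.333
Smaller ratio is limiting.

H2


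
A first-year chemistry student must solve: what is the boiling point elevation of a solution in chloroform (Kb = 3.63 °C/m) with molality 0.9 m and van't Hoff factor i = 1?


ΔTb = Kb × m × i
= 3.63 × 0.9 × 1
= 3.267 °C

3.267 °C


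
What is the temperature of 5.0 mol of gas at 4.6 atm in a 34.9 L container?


PV = nRT  (R = 0.08206 L·atm/(mol·K))
T = PV/(nR) = 4.6×34.9/(5.0×0.08206)
= 160.54/0.410300
= 391.27 K

391.27 K


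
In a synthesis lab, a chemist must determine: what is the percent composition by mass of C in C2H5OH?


M(C2H5OH) = 2×12.01 + 6×1.008 + 1×16.0 = 46.068 g/mol
Mass of C = 2 × 12.01 = 24.02 g/mol
% C = 24.02/46.068 × 100 = 52.14%

52.14%


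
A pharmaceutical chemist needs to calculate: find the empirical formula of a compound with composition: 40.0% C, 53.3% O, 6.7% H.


Assume 100 g sample. Moles of each element:
  C: 40.0/12.01 = 3.331 mol
  O: 53.3/16.0 = 3.331 mol
  H: 6.7/1.008 = 6.647 mol
Divide by smallest (3.331):
  C: 3.331/3.331 = 1.0
  O: 3.331/3.331 = 1.0
  H: 6.647/3.331 = 2.0
Empirical formula: CH2O

CH2O


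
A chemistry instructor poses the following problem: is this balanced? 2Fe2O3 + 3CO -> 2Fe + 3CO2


Equation: 2Fe2O3 + 3CO -> 2Fe + 3CO2
Check atoms: C: 3=3, Fe: 4≠2, O: 9≠6
Not balanced

No, not balanced


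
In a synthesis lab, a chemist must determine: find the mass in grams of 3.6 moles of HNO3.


M(HNO3) = 63.02 g/mol
mass = n × M = 3.6 × 63.02 = 226.87 g

226.87 g


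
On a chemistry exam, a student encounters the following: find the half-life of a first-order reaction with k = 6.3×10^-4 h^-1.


t½ = ln2/k = 0.693147/(6.3×10^-4 h^-1)
= 1100 h

1100 h


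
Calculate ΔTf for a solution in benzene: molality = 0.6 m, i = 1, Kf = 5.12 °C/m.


ΔTf = Kf × m × i
= 5.12 × 0.6 × 1
= 3.072 °C

3.072 °C


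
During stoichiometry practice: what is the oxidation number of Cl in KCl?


halide: -1
Oxidation number: -1

-1


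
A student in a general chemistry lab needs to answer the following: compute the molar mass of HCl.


M(HCl) = 1×1.008 + 1×35.45
= 1.01 + 35.45
= 36.46 g/mol

36.46 g/mol


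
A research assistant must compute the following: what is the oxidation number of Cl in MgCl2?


halide: -1
Oxidation number: -1

-1


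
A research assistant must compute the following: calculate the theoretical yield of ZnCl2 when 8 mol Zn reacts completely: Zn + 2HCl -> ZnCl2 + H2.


Mole ratio ZnCl2:Zn = 1:1
n(ZnCl2) = 8 × 1/1 = 8.000 mol
mass = 8.000 × 136.28 = 1090.24 g

1090.24 g


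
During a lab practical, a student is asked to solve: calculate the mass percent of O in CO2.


M(CO2) = 1×12.01 + 2×16.0 = 44.01 g/mol
Mass of O = 2 × 16.0 = 32.00 g/mol
% O = 32.00/44.01 × 100 = 72.71%

72.71%


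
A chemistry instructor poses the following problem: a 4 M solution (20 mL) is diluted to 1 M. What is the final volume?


C1V1 = C2V2
4 × 20 = 1 × V2
V2 = 80/1 = 80.0 mL

80.0 mL


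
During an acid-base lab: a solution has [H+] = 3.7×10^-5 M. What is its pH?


pH = -log10([H+]) = -log10(3.7×10^-5)
= 5 - log10(3.7)
= 5 - 0.57
= 4.43

4.43


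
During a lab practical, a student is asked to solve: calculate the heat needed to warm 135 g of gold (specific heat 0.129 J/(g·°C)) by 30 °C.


q = mcΔT = 135 × 0.129 × 30
= 522.45 J

522.45 J


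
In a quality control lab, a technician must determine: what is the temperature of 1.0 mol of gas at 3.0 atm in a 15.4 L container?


PV = nRT  (R = 0.08206 L·atm/(mol·K))
T = PV/(nR) = 3.0×15.4/(1.0×0.08206)
= 46.20/0.082060
= 563.00 K

563.00 K


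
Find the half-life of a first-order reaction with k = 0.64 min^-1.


t½ = ln2/k = 0.693147/(0.64 min^-1)
= 1.083 min

1.083 min


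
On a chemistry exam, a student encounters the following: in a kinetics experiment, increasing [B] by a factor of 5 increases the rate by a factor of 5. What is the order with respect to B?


rate ∝ [B]^n
5^n = 5 → n = 1
Order in B: 1

1


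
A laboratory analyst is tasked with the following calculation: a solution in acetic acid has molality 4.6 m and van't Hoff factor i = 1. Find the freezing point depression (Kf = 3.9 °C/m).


ΔTf = Kf × m × i
= 3.9 × 4.6 × 1
= 17.94 °C

17.94 °C


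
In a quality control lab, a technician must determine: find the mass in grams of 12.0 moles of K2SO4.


M(K2SO4) = 174.27 g/mol
mass = n × M = 12.0 × 174.27 = 2091.24 g

2091.24 g


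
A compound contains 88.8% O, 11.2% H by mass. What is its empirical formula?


Assume 100 g sample. Moles of each element:
  O: 88.8/16.0 = 5.55 mol
  H: 11.2/1.008 = 11.111 mol
Divide by smallest (5.55):
  O: 5.55/5.55 = 1.0
  H: 11.111/5.55 = 2.0
Empirical formula: H2O

H2O


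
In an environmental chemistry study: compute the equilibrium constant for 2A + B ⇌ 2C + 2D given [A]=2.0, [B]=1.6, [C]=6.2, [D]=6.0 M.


Kc = [C]^2[D]^2/([A]^2[B])
= (6.2^2 × 6.0^2)/(2.0^2 × 1.6^1)
= 1383.84/6.4
= 216.2

216.2


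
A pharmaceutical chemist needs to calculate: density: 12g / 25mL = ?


ρ = mass/volume
= 12/25
= 0.48 g/mL

0.48 g/mL


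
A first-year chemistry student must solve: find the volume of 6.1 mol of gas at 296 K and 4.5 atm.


PV = nRT  (R = 0.08206 L·atm/(mol·K))
V = nRT/P = 6.1×0.08206×296/4.5
= 32.926 L

32.926 L


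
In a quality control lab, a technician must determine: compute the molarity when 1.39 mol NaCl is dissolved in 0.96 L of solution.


M = n/V = 1.39/0.96 = 1.448 mol/L

1.448 M


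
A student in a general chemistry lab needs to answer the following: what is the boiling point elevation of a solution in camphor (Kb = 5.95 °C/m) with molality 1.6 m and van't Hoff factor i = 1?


ΔTb = Kb × m × i
= 5.95 × 1.6 × 1
= 9.52 °C

9.52 °C


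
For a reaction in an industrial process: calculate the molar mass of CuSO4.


M(CuSO4) = 1×63.55 + 1×32.07 + 4×16.0
= 63.55 + 32.07 + 64.0
= 159.62 g/mol

159.62 g/mol


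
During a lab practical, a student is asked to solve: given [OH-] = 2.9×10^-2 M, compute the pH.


pOH = -log10([OH-]) = -log10(2.9×10^-2)
= 2 - log10(2.9) = 1.54
pH = 14 - pOH = 14 - 1.54 = 12.46

12.46


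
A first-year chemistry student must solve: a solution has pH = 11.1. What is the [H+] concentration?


[H+] = 10^(-pH) = 10^(-11.1)
= 7.94×10^-12 M

7.94×10^-12 M


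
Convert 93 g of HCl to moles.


M(HCl) = 36.46 g/mol
n = mass/M = 93/36.46 = 2.5507 mol

2.5507 mol


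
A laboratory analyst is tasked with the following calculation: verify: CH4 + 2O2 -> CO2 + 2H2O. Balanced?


Equation: CH4 + 2O2 -> CO2 + 2H2O
Check atoms: C: 1=1, H: 4=4, O: 4=4
Balanced

Yes, balanced


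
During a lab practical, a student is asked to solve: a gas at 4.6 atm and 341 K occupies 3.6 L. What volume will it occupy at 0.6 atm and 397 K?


P1V1/T1 = P2V2/T2
V2 = P1V1T2/(T1P2)
= 4.6×3.6×397/(341×0.6)
= 32.133 L

32.133 L


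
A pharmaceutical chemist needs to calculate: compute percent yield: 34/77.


% yield = actual/theoretical × 100
= 34/77 × 100
= 44.16%

44.16%


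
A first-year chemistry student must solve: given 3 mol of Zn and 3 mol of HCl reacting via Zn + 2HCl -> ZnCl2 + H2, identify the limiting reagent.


Mole ratio available / coefficient:
  Zn: 3/1 = 3.000
  HCl: 3/2 = 1.500
Smaller ratio is limiting.

HCl


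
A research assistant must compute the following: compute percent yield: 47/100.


% yield = actual/theoretical × 100
= 47/100 × 100
= 47.0%

47.0%


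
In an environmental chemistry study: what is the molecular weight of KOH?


M(KOH) = 1×39.1 + 1×16.0 + 1×1.008
= 39.1 + 16.0 + 1.01
= 56.11 g/mol

56.11 g/mol


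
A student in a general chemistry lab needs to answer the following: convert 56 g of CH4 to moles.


M(CH4) = 16.04 g/mol
n = mass/M = 56/16.04 = 3.4913 mol

3.4913 mol


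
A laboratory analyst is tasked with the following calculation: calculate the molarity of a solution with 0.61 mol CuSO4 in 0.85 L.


M = n/V = 0.61/0.85 = 0.718 mol/L

0.718 M


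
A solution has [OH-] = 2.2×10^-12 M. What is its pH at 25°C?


pOH = -log10([OH-]) = -log10(2.2×10^-12)
= 12 - log10(2.2) = 11.66
pH = 14 - pOH = 14 - 11.66 = 2.34

2.34


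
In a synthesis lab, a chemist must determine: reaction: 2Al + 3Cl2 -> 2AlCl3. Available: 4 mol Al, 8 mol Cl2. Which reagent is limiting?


Mole ratio available / coefficient:
  Al: 4/2 = 2.000
  Cl2: 8/3 = 2.667
Smaller ratio is limiting.

Al


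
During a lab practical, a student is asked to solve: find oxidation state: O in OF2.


F is always -1; 2(-1) + x = 0, so O = +2
Oxidation number: +2

+2


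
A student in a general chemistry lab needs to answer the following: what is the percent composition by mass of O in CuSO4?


M(CuSO4) = 1×63.55 + 1×32.07 + 4×16.0 = 159.62 g/mol
Mass of O = 4 × 16.0 = 64.00 g/mol
% O = 64.00/159.62 × 100 = 40.10%

40.10%


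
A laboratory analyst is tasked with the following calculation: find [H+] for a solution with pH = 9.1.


[H+] = 10^(-pH) = 10^(-9.1)
= 7.94×10^-10 M

7.94×10^-10 M


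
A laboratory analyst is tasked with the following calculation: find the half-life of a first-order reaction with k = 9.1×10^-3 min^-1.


t½ = ln2/k = 0.693147/(9.1×10^-3 min^-1)
= 76.17 min

76.17 min


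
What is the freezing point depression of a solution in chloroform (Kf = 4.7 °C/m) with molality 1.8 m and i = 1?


ΔTf = Kf × m × i
= 4.7 × 1.8 × 1
= 8.46 °C

8.46 °C


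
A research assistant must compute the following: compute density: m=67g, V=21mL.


ρ = mass/volume
= 67/21
= 3.19 g/mL

3.19 g/mL


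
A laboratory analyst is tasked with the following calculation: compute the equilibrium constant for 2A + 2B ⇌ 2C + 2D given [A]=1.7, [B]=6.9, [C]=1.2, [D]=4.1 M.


Kc = [C]^2[D]^2/([A]^2[B]^2)
= (1.2^2 × 4.1^2)/(1.7^2 × 6.9^2)
= 24.2064/137.5929
= 0.1759

0.1759


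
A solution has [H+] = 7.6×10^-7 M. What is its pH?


pH = -log10([H+]) = -log10(7.6×10^-7)
= 7 - log10(7.6)
= 7 - 0.88
= 6.12

6.12


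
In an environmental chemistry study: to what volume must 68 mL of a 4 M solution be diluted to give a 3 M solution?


C1V1 = C2V2
4 × 68 = 3 × V2
V2 = 272/3 = 90.67 mL

90.67 mL


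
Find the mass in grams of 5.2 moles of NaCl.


M(NaCl) = 58.44 g/mol
mass = n × M = 5.2 × 58.44 = 303.89 g

303.89 g


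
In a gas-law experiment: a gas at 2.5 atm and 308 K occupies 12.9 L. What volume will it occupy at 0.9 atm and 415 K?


P1V1/T1 = P2V2/T2
V2 = P1V1T2/(T1P2)
= 2.5×12.9×415/(308×0.9)
= 48.282 L

48.282 L


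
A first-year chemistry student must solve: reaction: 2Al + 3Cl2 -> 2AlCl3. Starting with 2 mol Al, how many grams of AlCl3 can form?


Mole ratio AlCl3:Al = 2:2
n(AlCl3) = 2 × 2/2 = 2.000 mol
mass = 2.000 × 133.33 = 266.66 g

266.66 g


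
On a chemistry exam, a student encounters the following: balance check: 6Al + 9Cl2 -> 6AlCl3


Equation: 6Al + 9Cl2 -> 6AlCl3
Check atoms: Al: 6=6, Cl: 18=18
Balanced

Yes, balanced


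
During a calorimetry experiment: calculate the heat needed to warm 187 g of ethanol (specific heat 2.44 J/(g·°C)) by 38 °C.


q = mcΔT = 187 × 2.44 × 38
= 17338.64 J

17338.64 J


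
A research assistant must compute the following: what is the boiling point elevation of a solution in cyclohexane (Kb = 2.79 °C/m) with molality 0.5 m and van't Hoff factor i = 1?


ΔTb = Kb × m × i
= 2.79 × 0.5 × 1
= 1.395 °C

1.395 °C


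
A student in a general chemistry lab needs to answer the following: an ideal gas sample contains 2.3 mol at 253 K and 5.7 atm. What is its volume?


PV = nRT  (R = 0.08206 L·atm/(mol·K))
V = nRT/P = 2.3×0.08206×253/5.7
= 8.377 L

8.377 L


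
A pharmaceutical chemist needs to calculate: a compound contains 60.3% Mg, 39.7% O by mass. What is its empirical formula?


Assume 100 g sample. Moles of each element:
  Mg: 60.3/24.31 = 2.48 mol
  O: 39.7/16.0 = 2.481 mol
Divide by smallest (2.48):
  Mg: 2.48/2.48 = 1.0
  O: 2.481/2.48 = 1.0
Empirical formula: MgO

MgO


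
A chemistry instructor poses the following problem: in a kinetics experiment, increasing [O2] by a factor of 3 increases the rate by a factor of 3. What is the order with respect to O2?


rate ∝ [O2]^n
3^n = 3 → n = 1
Order in O2: 1

1


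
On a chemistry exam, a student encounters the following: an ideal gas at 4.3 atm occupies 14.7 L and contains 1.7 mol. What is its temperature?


PV = nRT  (R = 0.08206 L·atm/(mol·K))
T = PV/(nR) = 4.3×14.7/(1.7×0.08206)
= 63.21/0.139502
= 453.11 K

453.11 K


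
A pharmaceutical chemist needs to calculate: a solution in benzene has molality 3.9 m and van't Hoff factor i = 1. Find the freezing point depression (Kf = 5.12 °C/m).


ΔTf = Kf × m × i
= 5.12 × 3.9 × 1
= 19.968 °C

19.968 °C


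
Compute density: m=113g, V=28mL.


ρ = mass/volume
= 113/28
= 4.036 g/mL

4.036 g/mL


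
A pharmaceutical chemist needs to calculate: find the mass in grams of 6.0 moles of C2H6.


M(C2H6) = 30.07 g/mol
mass = n × M = 6.0 × 30.07 = 180.42 g

180.42 g


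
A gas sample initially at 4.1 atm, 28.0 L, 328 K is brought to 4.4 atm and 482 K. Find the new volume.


P1V1/T1 = P2V2/T2
V2 = P1V1T2/(T1P2)
= 4.1×28.0×482/(328×4.4)
= 38.341 L

38.341 L


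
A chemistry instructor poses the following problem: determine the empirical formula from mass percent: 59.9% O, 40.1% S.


Assume 100 g sample. Moles of each element:
  O: 59.9/16.0 = 3.744 mol
  S: 40.1/32.07 = 1.25 mol
Divide by smallest (1.25):
  O: 3.744/1.25 = 3.0
  S: 1.25/1.25 = 1.0
Empirical formula: SO3

SO3


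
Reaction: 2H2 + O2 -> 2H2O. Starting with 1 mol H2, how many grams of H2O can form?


Mole ratio H2O:H2 = 2:2
n(H2O) = 1 × 2/2 = 1.000 mol
mass = 1.000 × 18.02 = 18.02 g

18.02 g


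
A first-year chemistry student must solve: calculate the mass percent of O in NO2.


M(NO2) = 1×14.01 + 2×16.0 = 46.01 g/mol
Mass of O = 2 × 16.0 = 32.00 g/mol
% O = 32.00/46.01 × 100 = 69.55%

69.55%


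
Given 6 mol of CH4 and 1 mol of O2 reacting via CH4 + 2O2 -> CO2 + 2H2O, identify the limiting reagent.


Mole ratio available / coefficient:
  CH4: 6/1 = 6.000
  O2: 1/2 = 0.500
Smaller ratio is limiting.

O2


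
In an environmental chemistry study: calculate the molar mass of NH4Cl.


M(NH4Cl) = 1×14.01 + 4×1.008 + 1×35.45
= 14.01 + 4.03 + 35.45
= 53.49 g/mol

53.49 g/mol


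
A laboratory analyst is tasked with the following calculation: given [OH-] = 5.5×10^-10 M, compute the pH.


pOH = -log10([OH-]) = -log10(5.5×10^-10)
= 10 - log10(5.5) = 9.26
pH = 14 - pOH = 14 - 9.26 = 4.74

4.74


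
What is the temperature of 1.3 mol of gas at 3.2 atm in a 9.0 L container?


PV = nRT  (R = 0.08206 L·atm/(mol·K))
T = PV/(nR) = 3.2×9.0/(1.3×0.08206)
= 28.80/0.106678
= 269.97 K

269.97 K


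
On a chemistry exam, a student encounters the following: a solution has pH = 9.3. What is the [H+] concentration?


[H+] = 10^(-pH) = 10^(-9.3)
= 5.01×10^-10 M

5.01×10^-10 M


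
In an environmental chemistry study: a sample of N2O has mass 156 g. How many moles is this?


M(N2O) = 44.02 g/mol
n = mass/M = 156/44.02 = 3.5438 mol

3.5438 mol


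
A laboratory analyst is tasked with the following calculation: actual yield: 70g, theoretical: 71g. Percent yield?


% yield = actual/theoretical × 100
= 70/71 × 100
= 98.59%

98.59%


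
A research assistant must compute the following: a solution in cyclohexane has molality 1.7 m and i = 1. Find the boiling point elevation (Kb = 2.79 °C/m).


ΔTb = Kb × m × i
= 2.79 × 1.7 × 1
= 4.743 °C

4.743 °C


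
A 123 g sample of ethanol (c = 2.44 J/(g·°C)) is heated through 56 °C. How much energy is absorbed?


q = mcΔT = 123 × 2.44 × 56
= 16806.72 J

16806.72 J


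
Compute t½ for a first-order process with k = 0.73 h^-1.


t½ = ln2/k = 0.693147/(0.73 h^-1)
= 0.9495 h

0.9495 h


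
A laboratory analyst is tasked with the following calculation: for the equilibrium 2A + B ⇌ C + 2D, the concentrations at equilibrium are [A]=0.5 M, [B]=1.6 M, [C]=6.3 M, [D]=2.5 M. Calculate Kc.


Kc = [C][D]^2/([A]^2[B])
= (6.3^1 × 2.5^2)/(0.5^2 × 1.6^1)
= 39.375/0.4
= 98.44

98.44


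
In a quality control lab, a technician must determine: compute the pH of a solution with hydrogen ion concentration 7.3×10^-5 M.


pH = -log10([H+]) = -log10(7.3×10^-5)
= 5 - log10(7.3)
= 5 - 0.86
= 4.14

4.14


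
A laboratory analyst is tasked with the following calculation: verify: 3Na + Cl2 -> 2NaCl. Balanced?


Equation: 3Na + Cl2 -> 2NaCl
Check atoms: Cl: 2=2, Na: 3≠2
Not balanced

No, not balanced


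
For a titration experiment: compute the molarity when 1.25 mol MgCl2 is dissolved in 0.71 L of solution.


M = n/V = 1.25/0.71 = 1.761 mol/L

1.761 M


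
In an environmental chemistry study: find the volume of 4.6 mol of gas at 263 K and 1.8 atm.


PV = nRT  (R = 0.08206 L·atm/(mol·K))
V = nRT/P = 4.6×0.08206×263/1.8
= 55.153 L

55.153 L


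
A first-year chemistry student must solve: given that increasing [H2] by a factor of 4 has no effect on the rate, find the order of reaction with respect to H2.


rate ∝ [H2]^n
rate ∝ [H2]^0
Order in H2: 0

0


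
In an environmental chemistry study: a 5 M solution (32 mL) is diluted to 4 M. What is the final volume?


C1V1 = C2V2
5 × 32 = 4 × V2
V2 = 160/4 = 40.0 mL

40.0 mL


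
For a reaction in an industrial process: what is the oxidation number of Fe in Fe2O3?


2x + 3(-2) = 0, so x = +3
Oxidation number: +3

+3


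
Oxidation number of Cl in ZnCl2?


halide: -1
Oxidation number: -1

-1


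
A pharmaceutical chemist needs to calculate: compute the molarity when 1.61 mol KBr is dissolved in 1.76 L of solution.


M = n/V = 1.61/1.76 = 0.915 mol/L

0.915 M


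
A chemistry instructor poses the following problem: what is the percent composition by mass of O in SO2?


M(SO2) = 1×32.07 + 2×16.0 = 64.07 g/mol
Mass of O = 2 × 16.0 = 32.00 g/mol
% O = 32.00/64.07 × 100 = 49.95%

49.95%


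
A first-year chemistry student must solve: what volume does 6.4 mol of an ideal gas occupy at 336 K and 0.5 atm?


PV = nRT  (R = 0.08206 L·atm/(mol·K))
V = nRT/P = 6.4×0.08206×336/0.5
= 352.924 L

352.924 L


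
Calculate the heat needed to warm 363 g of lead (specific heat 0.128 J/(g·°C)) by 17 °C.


q = mcΔT = 363 × 0.128 × 17
= 789.89 J

789.89 J


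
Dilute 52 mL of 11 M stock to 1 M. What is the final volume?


C1V1 = C2V2
11 × 52 = 1 × V2
V2 = 572/1 = 572.0 mL

572.0 mL
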